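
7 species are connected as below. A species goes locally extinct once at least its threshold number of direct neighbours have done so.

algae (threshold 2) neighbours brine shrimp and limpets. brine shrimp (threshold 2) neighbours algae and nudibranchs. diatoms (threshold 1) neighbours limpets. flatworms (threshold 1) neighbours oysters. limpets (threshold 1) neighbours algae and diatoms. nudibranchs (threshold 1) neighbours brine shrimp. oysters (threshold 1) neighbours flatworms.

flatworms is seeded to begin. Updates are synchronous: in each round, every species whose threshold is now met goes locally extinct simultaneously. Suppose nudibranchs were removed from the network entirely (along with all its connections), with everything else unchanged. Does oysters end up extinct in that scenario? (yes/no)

With nudibranchs removed:
Round 1 — flatworms goes locally extinct (initial).
Round 2 — checking thresholds:
  oysters: 1 of 1 neighbours ≥ 1, goes locally extinct.
Round 3 — no new extinctions; cascade stops.

yes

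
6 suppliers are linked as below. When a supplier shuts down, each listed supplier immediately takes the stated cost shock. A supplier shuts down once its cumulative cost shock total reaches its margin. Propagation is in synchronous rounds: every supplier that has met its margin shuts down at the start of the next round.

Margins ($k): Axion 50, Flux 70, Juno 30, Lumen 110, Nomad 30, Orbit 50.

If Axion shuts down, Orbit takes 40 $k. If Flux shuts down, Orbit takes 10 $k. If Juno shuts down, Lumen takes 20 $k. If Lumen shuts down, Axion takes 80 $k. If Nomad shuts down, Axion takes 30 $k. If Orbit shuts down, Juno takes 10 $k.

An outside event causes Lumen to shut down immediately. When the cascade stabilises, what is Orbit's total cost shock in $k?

Round 1 — Lumen shuts down (initial).
  Axion: +80 → 80 ≥ 50
Round 2 — Axion shuts down.
  Orbit: +40 → 40 < 50
No further shutdowns.

40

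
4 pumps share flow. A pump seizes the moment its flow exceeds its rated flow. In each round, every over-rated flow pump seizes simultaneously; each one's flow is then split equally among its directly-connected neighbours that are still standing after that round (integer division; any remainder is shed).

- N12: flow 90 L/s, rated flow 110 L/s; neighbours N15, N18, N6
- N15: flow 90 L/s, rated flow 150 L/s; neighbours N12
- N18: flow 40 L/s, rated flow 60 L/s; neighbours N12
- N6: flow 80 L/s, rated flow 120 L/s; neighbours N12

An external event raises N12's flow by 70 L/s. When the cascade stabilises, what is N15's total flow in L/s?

Round 1 — N12 at 160 > 110. N12 seizes.
  N12 sheds 160 L/s to N15, N18, N6: 53 each (1 lost).
    N15: 90+53 = 143 ≤ 150
    N18: 40+53 = 93 > 60
    N6: 80+53 = 133 > 120
Round 2 — N18, N6 seize.
  N18 sheds 93 L/s: no online neighbours, lost.
  N6 sheds 133 L/s: no online neighbours, lost.
No further seizures.

143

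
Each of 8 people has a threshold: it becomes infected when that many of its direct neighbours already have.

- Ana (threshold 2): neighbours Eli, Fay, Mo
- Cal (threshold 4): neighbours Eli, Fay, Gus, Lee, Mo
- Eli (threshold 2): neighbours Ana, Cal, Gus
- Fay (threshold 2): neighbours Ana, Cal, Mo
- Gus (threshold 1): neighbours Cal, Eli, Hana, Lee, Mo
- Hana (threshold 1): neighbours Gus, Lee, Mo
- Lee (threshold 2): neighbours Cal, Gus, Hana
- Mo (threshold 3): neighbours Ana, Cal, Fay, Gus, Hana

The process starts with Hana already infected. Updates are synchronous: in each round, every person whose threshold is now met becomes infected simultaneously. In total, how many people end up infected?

Round 1 — Hana becomes infected (initial).
Round 2 — checking thresholds:
  Gus: 1 of 5 neighbours ≥ 1, becomes infected.
  Lee: 1 of 3 neighbours < 2, below threshold.
  Mo: 1 of 5 neighbours < 3, below threshold.
Round 3 — checking thresholds:
  Cal: 1 of 5 neighbours < 4, below threshold.
  Eli: 1 of 3 neighbours < 2, below threshold.
  Lee: 2 of 3 neighbours ≥ 2, becomes infected.
  Mo: 2 of 5 neighbours < 3, below threshold.
Round 4 — no new infections; cascade stops.

3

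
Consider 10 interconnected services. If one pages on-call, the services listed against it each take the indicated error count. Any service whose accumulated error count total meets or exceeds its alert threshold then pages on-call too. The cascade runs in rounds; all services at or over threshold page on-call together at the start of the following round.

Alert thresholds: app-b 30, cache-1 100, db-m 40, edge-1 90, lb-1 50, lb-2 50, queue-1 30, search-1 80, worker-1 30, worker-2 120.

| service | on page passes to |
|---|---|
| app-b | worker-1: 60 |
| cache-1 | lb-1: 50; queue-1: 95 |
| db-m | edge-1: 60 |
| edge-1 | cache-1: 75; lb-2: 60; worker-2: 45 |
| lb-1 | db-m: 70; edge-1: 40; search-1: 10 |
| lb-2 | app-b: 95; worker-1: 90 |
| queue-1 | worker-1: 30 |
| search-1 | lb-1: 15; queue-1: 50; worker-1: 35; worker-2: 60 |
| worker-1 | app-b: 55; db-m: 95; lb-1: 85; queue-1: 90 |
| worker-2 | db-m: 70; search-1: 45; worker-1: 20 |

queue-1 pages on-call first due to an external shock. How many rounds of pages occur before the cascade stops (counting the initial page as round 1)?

Round 1 — queue-1 pages on-call (initial).
  worker-1: +30 → 30 ≥ 30
Round 2 — worker-1 pages on-call.
  app-b: +55 → 55 ≥ 30
  db-m: +95 → 95 ≥ 40
  lb-1: +85 → 85 ≥ 50
Round 3 — app-b, db-m, lb-1 page on-call.
  edge-1: +60+40 → 100 ≥ 90
  search-1: +10 → 10 < 80
Round 4 — edge-1 pages on-call.
  cache-1: +75 → 75 < 100
  lb-2: +60 → 60 ≥ 50
  worker-2: +45 → 45 < 120
Round 5 — lb-2 pages on-call.
No further pages.

5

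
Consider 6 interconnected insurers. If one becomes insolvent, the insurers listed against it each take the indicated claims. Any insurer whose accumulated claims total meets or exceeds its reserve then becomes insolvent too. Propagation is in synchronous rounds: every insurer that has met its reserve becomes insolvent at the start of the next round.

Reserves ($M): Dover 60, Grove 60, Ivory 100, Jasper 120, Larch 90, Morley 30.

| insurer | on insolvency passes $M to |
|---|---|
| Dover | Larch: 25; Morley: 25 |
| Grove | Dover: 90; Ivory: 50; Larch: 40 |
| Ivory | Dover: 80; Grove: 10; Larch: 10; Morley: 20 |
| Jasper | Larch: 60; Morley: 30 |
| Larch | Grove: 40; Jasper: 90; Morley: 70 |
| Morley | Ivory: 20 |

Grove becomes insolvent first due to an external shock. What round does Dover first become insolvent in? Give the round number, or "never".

2

Round 1 — Grove becomes insolvent (initial).
  Dover: +90 → 90 ≥ 60
  Ivory: +50 → 50 < 100
  Larch: +40 → 40 < 90
Round 2 — Dover becomes insolvent.
  Larch: +25 → 65 < 90
  Morley: +25 → 25 < 30
No further insolvencies.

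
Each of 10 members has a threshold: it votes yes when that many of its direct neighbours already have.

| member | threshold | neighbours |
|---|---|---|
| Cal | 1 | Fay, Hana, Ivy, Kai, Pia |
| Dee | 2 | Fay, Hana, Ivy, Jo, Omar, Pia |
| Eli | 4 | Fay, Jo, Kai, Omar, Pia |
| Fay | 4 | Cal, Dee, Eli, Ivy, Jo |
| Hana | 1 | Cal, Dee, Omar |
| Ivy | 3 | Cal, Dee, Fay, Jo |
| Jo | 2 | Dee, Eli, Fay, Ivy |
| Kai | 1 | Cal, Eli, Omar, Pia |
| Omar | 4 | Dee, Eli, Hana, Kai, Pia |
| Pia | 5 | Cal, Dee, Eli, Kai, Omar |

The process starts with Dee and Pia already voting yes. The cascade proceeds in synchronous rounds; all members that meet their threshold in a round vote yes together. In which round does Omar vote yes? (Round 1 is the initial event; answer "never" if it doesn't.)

Round 1 — Dee, Pia vote yes (initial).
Round 2 — checking thresholds:
  Cal: 1 of 5 neighbours ≥ 1, votes yes.
  Eli: 1 of 5 neighbours < 4, holds.
  Fay: 1 of 5 neighbours < 4, holds.
  Hana: 1 of 3 neighbours ≥ 1, votes yes.
  Ivy: 1 of 4 neighbours < 3, holds.
  Jo: 1 of 4 neighbours < 2, holds.
  Kai: 1 of 4 neighbours ≥ 1, votes yes.
  Omar: 2 of 5 neighbours < 4, holds.
Round 3 — checking thresholds:
  Eli: 2 of 5 neighbours < 4, holds.
  Fay: 2 of 5 neighbours < 4, holds.
  Ivy: 2 of 4 neighbours < 3, holds.
  Jo: 1 of 4 neighbours < 2, holds.
  Omar: 4 of 5 neighbours ≥ 4, votes yes.
Round 4 — no new yes votes; cascade stops.

3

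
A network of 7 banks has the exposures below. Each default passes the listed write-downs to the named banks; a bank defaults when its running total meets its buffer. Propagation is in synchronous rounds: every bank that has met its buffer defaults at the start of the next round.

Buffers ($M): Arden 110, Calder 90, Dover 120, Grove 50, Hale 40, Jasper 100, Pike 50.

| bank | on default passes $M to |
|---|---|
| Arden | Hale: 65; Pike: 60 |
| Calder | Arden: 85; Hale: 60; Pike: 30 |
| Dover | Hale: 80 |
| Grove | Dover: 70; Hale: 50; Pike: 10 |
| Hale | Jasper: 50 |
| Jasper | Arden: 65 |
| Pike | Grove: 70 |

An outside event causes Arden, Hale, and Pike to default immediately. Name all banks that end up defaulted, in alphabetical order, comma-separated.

Round 1 — Arden, Hale, Pike default (initial).
  Grove: +70 → 70 ≥ 50
  Jasper: +50 → 50 < 100
Round 2 — Grove defaults.
  Dover: +70 → 70 < 120
No further defaults.

Arden, Grove, Hale, Pike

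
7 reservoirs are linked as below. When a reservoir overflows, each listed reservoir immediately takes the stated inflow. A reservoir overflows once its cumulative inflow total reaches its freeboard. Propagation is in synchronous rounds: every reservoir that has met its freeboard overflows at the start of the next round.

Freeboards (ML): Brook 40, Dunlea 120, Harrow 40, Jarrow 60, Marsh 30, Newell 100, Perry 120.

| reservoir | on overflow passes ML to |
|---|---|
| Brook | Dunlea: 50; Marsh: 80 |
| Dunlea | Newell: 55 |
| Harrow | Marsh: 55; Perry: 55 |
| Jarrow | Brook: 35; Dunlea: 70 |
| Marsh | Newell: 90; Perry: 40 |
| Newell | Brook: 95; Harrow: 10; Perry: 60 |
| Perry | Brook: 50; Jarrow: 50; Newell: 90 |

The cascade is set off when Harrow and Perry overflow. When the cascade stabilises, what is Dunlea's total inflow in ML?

50

Round 1 — Harrow, Perry overflow (initial).
  Brook: +50 → 50 ≥ 40
  Jarrow: +50 → 50 < 60
  Marsh: +55 → 55 ≥ 30
  Newell: +90 → 90 < 100
Round 2 — Brook, Marsh overflow.
  Dunlea: +50 → 50 < 120
  Newell: +90 → 180 ≥ 100
Round 3 — Newell overflows.
No further overflows.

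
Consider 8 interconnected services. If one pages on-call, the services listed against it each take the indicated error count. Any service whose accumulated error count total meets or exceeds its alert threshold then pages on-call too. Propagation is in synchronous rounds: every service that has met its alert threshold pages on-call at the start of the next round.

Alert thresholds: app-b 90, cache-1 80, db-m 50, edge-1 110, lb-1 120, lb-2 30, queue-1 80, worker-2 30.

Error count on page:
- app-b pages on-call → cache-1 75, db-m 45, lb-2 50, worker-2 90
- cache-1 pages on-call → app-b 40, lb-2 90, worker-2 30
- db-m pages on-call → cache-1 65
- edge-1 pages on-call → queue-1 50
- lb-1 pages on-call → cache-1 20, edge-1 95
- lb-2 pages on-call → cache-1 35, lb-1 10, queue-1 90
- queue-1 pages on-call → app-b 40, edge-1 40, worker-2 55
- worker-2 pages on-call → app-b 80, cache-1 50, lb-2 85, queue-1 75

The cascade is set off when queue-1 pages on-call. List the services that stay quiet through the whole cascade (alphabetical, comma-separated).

Round 1 — queue-1 pages on-call (initial).
  app-b: +40 → 40 < 90
  edge-1: +40 → 40 < 110
  worker-2: +55 → 55 ≥ 30
Round 2 — worker-2 pages on-call.
  app-b: +80 → 120 ≥ 90
  cache-1: +50 → 50 < 80
  lb-2: +85 → 85 ≥ 30
Round 3 — app-b, lb-2 page on-call.
  cache-1: +75+35 → 160 ≥ 80
  db-m: +45 → 45 < 50
  lb-1: +10 → 10 < 120
Round 4 — cache-1 pages on-call.
No further pages.

db-m, edge-1, lb-1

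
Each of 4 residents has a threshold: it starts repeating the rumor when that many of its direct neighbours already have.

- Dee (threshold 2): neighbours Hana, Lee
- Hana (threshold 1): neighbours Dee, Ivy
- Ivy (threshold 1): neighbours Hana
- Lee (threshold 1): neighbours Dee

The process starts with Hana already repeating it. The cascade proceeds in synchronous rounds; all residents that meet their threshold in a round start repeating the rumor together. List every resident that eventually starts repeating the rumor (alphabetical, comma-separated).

Hana, Ivy

Round 1 — Hana starts repeating the rumor (initial).
Round 2 — checking thresholds:
  Dee: 1 of 2 neighbours < 2, holds.
  Ivy: 1 of 1 neighbours ≥ 1, starts repeating the rumor.
Round 3 — no new spreads; cascade stops.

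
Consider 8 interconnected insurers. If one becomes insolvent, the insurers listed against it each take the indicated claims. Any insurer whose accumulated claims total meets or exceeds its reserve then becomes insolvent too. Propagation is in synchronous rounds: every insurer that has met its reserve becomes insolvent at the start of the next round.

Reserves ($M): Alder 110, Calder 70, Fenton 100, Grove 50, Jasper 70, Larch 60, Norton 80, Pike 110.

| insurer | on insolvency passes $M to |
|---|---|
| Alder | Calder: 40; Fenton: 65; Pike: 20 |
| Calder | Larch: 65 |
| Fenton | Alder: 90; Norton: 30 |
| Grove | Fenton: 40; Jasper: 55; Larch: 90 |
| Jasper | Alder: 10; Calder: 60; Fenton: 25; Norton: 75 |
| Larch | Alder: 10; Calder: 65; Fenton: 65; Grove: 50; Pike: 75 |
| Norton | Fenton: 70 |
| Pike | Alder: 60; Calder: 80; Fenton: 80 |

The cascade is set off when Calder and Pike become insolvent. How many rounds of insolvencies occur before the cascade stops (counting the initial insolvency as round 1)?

4

Round 1 — Calder, Pike become insolvent (initial).
  Alder: +60 → 60 < 110
  Fenton: +80 → 80 < 100
  Larch: +65 → 65 ≥ 60
Round 2 — Larch becomes insolvent.
  Alder: +10 → 70 < 110
  Fenton: +65 → 145 ≥ 100
  Grove: +50 → 50 ≥ 50
Round 3 — Fenton, Grove become insolvent.
  Alder: +90 → 160 ≥ 110
  Jasper: +55 → 55 < 70
  Norton: +30 → 30 < 80
Round 4 — Alder becomes insolvent.
No further insolvencies.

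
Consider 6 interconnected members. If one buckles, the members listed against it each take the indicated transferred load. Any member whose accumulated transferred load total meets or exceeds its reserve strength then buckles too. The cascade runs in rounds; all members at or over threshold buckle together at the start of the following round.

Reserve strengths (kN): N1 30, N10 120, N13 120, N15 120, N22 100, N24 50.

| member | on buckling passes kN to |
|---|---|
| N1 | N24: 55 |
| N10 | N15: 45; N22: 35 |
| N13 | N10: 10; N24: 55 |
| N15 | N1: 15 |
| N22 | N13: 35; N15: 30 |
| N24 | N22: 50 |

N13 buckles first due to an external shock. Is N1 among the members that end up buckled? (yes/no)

Round 1 — N13 buckles (initial).
  N10: +10 → 10 < 120
  N24: +55 → 55 ≥ 50
Round 2 — N24 buckles.
  N22: +50 → 50 < 100
No further bucklings.

no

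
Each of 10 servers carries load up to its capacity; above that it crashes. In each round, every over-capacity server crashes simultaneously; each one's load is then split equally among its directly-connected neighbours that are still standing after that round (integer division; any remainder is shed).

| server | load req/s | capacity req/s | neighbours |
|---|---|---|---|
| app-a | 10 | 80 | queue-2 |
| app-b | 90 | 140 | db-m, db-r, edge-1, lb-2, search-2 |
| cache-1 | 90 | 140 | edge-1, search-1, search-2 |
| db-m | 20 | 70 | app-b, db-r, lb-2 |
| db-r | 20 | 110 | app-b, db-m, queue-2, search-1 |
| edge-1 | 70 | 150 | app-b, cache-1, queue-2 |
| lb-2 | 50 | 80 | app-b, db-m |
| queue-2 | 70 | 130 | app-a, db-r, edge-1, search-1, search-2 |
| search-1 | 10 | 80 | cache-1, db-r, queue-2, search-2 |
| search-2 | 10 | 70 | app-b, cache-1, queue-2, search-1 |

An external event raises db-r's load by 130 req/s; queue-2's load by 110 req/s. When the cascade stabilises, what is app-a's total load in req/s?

Round 1 — db-r at 150 > 110; queue-2 at 180 > 130. db-r, queue-2 crash.
  db-r sheds 150 req/s to app-b, db-m, search-1: 50 each.
    app-b: 90+50 = 140 ≤ 140
    db-m: 20+50 = 70 ≤ 70
    search-1: 10+50 = 60 ≤ 80
  queue-2 sheds 180 req/s to app-a, edge-1, search-1, search-2: 45 each.
    app-a: 10+45 = 55 ≤ 80
    edge-1: 70+45 = 115 ≤ 150
    search-1: 60+45 = 105 > 80
    search-2: 10+45 = 55 ≤ 70
Round 2 — search-1 crashes.
  search-1 sheds 105 req/s to cache-1, search-2: 52 each (1 lost).
    cache-1: 90+52 = 142 > 140
    search-2: 55+52 = 107 > 70
Round 3 — cache-1, search-2 crash.
  cache-1 sheds 142 req/s to edge-1: 142 each.
    edge-1: 115+142 = 257 > 150
  search-2 sheds 107 req/s to app-b: 107 each.
    app-b: 140+107 = 247 > 140
Round 4 — app-b, edge-1 crash.
  app-b sheds 247 req/s to db-m, lb-2: 123 each (1 lost).
    db-m: 70+123 = 193 > 70
    lb-2: 50+123 = 173 > 80
  edge-1 sheds 257 req/s: no online neighbours, lost.
Round 5 — db-m, lb-2 crash.
  db-m sheds 193 req/s: no online neighbours, lost.
  lb-2 sheds 173 req/s: no online neighbours, lost.
No further crashes.

55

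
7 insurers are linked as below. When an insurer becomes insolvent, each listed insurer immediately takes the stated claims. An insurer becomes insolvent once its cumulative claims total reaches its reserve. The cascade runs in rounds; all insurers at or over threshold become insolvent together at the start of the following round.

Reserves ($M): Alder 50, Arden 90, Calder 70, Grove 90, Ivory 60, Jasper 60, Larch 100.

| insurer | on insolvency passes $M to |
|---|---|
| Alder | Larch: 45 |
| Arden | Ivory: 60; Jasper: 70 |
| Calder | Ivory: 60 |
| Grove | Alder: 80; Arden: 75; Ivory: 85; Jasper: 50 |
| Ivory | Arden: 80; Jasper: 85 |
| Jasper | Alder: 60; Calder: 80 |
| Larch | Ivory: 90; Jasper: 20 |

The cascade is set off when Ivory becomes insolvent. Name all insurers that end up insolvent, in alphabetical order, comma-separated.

Round 1 — Ivory becomes insolvent (initial).
  Arden: +80 → 80 < 90
  Jasper: +85 → 85 ≥ 60
Round 2 — Jasper becomes insolvent.
  Alder: +60 → 60 ≥ 50
  Calder: +80 → 80 ≥ 70
Round 3 — Alder, Calder become insolvent.
  Larch: +45 → 45 < 100
No further insolvencies.

Alder, Calder, Ivory, Jasper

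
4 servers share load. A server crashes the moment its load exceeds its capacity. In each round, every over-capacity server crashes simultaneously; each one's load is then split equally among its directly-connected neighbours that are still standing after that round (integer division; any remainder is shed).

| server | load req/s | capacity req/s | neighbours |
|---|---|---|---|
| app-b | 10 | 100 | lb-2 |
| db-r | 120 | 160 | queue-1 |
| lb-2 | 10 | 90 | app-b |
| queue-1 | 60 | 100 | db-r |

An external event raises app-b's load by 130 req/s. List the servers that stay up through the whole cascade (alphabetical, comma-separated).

Round 1 — app-b at 140 > 100. app-b crashes.
  app-b sheds 140 req/s to lb-2: 140 each.
    lb-2: 10+140 = 150 > 90
Round 2 — lb-2 crashes.
  lb-2 sheds 150 req/s: no online neighbours, lost.
No further crashes.

db-r, queue-1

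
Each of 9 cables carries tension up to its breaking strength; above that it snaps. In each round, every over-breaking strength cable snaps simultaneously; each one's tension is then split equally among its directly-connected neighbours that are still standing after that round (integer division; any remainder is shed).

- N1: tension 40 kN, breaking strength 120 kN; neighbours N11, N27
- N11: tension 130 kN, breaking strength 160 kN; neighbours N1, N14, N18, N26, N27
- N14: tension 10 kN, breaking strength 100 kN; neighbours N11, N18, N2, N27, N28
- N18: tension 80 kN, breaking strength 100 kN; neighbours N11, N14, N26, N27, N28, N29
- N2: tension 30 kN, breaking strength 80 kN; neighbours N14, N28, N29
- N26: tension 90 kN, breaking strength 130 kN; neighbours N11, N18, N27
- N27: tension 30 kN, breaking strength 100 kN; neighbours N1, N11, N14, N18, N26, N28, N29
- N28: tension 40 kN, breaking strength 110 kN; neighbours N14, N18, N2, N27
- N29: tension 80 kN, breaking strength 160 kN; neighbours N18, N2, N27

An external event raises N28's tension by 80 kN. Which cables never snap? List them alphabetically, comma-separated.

Round 1 — N28 at 120 > 110. N28 snaps.
  N28 sheds 120 kN to N14, N18, N2, N27: 30 each.
    N14: 10+30 = 40 ≤ 100
    N18: 80+30 = 110 > 100
    N2: 30+30 = 60 ≤ 80
    N27: 30+30 = 60 ≤ 100
Round 2 — N18 snaps.
  N18 sheds 110 kN to N11, N14, N26, N27, N29: 22 each.
    N11: 130+22 = 152 ≤ 160
    N14: 40+22 = 62 ≤ 100
    N26: 90+22 = 112 ≤ 130
    N27: 60+22 = 82 ≤ 100
    N29: 80+22 = 102 ≤ 160
No further breaks.

N1, N11, N14, N2, N26, N27, N29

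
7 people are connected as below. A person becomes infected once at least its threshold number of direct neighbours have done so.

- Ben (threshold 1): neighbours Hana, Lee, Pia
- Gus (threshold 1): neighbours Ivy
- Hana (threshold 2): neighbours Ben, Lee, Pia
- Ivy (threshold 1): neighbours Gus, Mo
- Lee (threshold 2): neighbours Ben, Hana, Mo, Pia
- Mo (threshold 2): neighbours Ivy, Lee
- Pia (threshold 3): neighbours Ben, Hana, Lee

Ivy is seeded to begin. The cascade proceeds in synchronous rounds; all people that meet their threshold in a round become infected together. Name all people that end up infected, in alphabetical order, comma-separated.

Gus, Ivy

Round 1 — Ivy becomes infected (initial).
Round 2 — checking thresholds:
  Gus: 1 of 1 neighbours ≥ 1, becomes infected.
  Mo: 1 of 2 neighbours < 2, not yet.
Round 3 — no new infections; cascade stops.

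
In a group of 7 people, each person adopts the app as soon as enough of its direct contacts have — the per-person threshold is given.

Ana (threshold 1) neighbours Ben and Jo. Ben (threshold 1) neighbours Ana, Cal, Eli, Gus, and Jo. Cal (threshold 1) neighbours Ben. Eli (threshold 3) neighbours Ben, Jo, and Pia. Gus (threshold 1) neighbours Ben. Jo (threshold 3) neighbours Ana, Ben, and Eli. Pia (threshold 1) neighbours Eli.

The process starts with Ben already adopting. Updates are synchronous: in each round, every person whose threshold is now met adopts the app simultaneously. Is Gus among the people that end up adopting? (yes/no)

yes

Round 1 — Ben adopts the app (initial).
Round 2 — checking thresholds:
  Ana: 1 of 2 neighbours ≥ 1, adopts the app.
  Cal: 1 of 1 neighbours ≥ 1, adopts the app.
  Eli: 1 of 3 neighbours < 3, holds.
  Gus: 1 of 1 neighbours ≥ 1, adopts the app.
  Jo: 1 of 3 neighbours < 3, holds.
Round 3 — no new adoptions; cascade stops.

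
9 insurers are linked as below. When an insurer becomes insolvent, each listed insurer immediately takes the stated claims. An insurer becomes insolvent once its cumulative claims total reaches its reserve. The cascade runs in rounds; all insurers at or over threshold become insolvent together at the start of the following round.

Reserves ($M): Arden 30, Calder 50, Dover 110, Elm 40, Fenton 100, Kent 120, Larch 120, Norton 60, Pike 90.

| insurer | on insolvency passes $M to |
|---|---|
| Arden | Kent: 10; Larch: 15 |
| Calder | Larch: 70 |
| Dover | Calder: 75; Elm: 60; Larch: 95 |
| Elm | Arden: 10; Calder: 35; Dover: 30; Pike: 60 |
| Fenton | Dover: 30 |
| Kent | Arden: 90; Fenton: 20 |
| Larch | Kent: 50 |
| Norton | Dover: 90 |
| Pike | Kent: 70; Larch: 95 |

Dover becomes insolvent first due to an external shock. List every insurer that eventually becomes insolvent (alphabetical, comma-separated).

Round 1 — Dover becomes insolvent (initial).
  Calder: +75 → 75 ≥ 50
  Elm: +60 → 60 ≥ 40
  Larch: +95 → 95 < 120
Round 2 — Calder, Elm become insolvent.
  Arden: +10 → 10 < 30
  Larch: +70 → 165 ≥ 120
  Pike: +60 → 60 < 90
Round 3 — Larch becomes insolvent.
  Kent: +50 → 50 < 120
No further insolvencies.

Calder, Dover, Elm, Larch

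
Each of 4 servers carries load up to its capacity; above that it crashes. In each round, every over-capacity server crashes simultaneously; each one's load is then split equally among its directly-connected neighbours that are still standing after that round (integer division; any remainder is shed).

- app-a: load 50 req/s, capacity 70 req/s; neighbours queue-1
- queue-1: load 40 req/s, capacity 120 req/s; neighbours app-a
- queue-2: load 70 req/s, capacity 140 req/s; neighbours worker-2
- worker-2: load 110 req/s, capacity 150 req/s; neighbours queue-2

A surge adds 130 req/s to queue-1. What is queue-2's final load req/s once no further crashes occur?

Round 1 — queue-1 at 170 > 120. queue-1 crashes.
  queue-1 sheds 170 req/s to app-a: 170 each.
    app-a: 50+170 = 220 > 70
Round 2 — app-a crashes.
  app-a sheds 220 req/s: no online neighbours, lost.
No further crashes.

70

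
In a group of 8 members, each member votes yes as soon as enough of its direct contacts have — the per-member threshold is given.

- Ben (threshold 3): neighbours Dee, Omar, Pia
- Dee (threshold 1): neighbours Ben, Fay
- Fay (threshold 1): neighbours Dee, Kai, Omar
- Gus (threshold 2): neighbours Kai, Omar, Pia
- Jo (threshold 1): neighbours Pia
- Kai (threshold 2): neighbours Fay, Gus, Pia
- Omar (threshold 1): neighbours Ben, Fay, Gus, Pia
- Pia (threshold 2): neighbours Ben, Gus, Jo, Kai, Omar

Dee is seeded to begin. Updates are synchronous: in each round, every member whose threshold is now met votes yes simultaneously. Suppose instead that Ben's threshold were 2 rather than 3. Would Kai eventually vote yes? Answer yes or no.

With Ben's threshold at 2:
Round 1 — Dee votes yes (initial).
Round 2 — checking thresholds:
  Ben: 1 of 3 neighbours < 2, holds.
  Fay: 1 of 3 neighbours ≥ 1, votes yes.
Round 3 — checking thresholds:
  Ben: 1 of 3 neighbours < 2, holds.
  Kai: 1 of 3 neighbours < 2, holds.
  Omar: 1 of 4 neighbours ≥ 1, votes yes.
Round 4 — checking thresholds:
  Ben: 2 of 3 neighbours ≥ 2, votes yes.
  Gus: 1 of 3 neighbours < 2, holds.
  Kai: 1 of 3 neighbours < 2, holds.
  Pia: 1 of 5 neighbours < 2, holds.
Round 5 — checking thresholds:
  Gus: 1 of 3 neighbours < 2, holds.
  Kai: 1 of 3 neighbours < 2, holds.
  Pia: 2 of 5 neighbours ≥ 2, votes yes.
Round 6 — checking thresholds:
  Gus: 2 of 3 neighbours ≥ 2, votes yes.
  Jo: 1 of 1 neighbours ≥ 1, votes yes.
  Kai: 2 of 3 neighbours ≥ 2, votes yes.
Round 7 — no new yes votes; cascade stops.

yes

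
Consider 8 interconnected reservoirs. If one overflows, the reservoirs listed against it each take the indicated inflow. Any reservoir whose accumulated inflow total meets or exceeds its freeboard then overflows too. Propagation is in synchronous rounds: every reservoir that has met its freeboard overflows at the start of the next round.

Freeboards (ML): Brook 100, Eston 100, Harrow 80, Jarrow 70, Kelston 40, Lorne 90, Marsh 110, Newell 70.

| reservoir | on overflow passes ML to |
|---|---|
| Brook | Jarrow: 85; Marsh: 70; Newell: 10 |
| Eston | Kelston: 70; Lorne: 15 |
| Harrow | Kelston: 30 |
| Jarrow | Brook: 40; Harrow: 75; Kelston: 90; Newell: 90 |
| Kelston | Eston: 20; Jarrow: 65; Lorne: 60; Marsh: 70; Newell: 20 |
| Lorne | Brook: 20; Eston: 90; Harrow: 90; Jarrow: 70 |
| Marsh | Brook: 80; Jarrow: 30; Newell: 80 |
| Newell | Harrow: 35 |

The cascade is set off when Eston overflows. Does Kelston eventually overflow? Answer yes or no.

Round 1 — Eston overflows (initial).
  Kelston: +70 → 70 ≥ 40
  Lorne: +15 → 15 < 90
Round 2 — Kelston overflows.
  Jarrow: +65 → 65 < 70
  Lorne: +60 → 75 < 90
  Marsh: +70 → 70 < 110
  Newell: +20 → 20 < 70
No further overflows.

yes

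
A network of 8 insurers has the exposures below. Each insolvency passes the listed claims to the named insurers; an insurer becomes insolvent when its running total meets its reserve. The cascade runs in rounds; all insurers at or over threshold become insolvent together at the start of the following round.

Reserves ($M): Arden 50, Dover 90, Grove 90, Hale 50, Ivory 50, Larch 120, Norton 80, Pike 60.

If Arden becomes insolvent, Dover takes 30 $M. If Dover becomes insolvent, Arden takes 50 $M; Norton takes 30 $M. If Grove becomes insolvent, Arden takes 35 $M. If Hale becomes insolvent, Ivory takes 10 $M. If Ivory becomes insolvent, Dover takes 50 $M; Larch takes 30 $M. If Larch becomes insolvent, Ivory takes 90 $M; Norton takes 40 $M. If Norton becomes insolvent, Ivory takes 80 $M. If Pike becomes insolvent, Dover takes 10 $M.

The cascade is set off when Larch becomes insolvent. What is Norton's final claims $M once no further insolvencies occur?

Round 1 — Larch becomes insolvent (initial).
  Ivory: +90 → 90 ≥ 50
  Norton: +40 → 40 < 80
Round 2 — Ivory becomes insolvent.
  Dover: +50 → 50 < 90
No further insolvencies.

40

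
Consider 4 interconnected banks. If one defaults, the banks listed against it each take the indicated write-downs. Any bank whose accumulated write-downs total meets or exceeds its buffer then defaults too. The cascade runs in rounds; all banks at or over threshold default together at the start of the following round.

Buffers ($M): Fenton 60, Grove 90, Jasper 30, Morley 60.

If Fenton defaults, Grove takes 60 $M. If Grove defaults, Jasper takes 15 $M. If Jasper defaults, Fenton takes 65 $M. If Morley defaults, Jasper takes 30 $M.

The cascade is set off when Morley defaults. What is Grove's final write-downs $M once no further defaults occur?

Round 1 — Morley defaults (initial).
  Jasper: +30 → 30 ≥ 30
Round 2 — Jasper defaults.
  Fenton: +65 → 65 ≥ 60
Round 3 — Fenton defaults.
  Grove: +60 → 60 < 90
No further defaults.

60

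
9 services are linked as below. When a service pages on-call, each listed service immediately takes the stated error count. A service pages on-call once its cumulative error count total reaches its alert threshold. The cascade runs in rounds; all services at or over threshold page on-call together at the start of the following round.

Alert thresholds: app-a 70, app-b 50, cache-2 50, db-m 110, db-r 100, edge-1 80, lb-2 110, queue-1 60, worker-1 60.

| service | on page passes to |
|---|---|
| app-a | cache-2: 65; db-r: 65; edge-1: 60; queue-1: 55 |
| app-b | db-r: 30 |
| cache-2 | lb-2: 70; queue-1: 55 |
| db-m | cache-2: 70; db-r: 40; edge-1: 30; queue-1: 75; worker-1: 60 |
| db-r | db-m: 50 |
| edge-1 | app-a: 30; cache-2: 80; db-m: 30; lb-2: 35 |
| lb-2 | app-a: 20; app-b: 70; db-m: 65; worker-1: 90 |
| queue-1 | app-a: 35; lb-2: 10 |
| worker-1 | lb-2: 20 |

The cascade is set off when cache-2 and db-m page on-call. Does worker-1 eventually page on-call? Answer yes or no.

yes

Round 1 — cache-2, db-m page on-call (initial).
  db-r: +40 → 40 < 100
  edge-1: +30 → 30 < 80
  lb-2: +70 → 70 < 110
  queue-1: +55+75 → 130 ≥ 60
  worker-1: +60 → 60 ≥ 60
Round 2 — queue-1, worker-1 page on-call.
  app-a: +35 → 35 < 70
  lb-2: +10+20 → 100 < 110
No further pages.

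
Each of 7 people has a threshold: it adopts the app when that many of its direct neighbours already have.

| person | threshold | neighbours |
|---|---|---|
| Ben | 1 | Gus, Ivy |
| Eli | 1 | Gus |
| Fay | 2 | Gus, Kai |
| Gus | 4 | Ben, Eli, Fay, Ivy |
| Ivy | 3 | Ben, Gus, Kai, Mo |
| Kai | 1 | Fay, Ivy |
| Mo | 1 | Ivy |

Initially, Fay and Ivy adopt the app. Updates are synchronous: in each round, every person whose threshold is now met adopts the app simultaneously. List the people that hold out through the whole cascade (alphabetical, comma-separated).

Round 1 — Fay, Ivy adopt the app (initial).
Round 2 — checking thresholds:
  Ben: 1 of 2 neighbours ≥ 1, adopts the app.
  Gus: 2 of 4 neighbours < 4, not yet.
  Kai: 2 of 2 neighbours ≥ 1, adopts the app.
  Mo: 1 of 1 neighbours ≥ 1, adopts the app.
Round 3 — no new adoptions; cascade stops.

Eli, Gus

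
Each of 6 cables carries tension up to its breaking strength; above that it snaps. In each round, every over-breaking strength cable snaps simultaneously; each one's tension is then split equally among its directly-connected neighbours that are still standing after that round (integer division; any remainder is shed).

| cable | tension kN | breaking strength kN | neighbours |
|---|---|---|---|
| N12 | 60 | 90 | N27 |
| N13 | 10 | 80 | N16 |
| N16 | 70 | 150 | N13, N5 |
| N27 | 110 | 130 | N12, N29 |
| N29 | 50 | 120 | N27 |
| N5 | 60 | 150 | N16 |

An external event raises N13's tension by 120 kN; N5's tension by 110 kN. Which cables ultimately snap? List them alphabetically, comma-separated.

N13, N16, N5

Round 1 — N13 at 130 > 80; N5 at 170 > 150. N13, N5 snap.
  N13 sheds 130 kN to N16: 130 each.
    N16: 70+130 = 200 > 150
  N5 sheds 170 kN to N16: 170 each.
    N16: 200+170 = 370 > 150
Round 2 — N16 snaps.
  N16 sheds 370 kN: no online neighbours, lost.
No further breaks.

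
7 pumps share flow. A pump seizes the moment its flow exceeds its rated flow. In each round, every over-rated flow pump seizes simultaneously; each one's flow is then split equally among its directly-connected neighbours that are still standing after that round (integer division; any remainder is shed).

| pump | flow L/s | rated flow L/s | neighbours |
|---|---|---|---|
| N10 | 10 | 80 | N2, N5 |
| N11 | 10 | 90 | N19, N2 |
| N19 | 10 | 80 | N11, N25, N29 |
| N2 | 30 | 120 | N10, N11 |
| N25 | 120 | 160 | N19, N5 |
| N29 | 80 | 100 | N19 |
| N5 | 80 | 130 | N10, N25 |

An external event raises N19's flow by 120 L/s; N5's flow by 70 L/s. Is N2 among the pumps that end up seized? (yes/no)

no

Round 1 — N19 at 130 > 80; N5 at 150 > 130. N19, N5 seize.
  N19 sheds 130 L/s to N11, N25, N29: 43 each (1 lost).
    N11: 10+43 = 53 ≤ 90
    N25: 120+43 = 163 > 160
    N29: 80+43 = 123 > 100
  N5 sheds 150 L/s to N10, N25: 75 each.
    N10: 10+75 = 85 > 80
    N25: 163+75 = 238 > 160
Round 2 — N10, N25, N29 seize.
  N10 sheds 85 L/s to N2: 85 each.
    N2: 30+85 = 115 ≤ 120
  N25 sheds 238 L/s: no online neighbours, lost.
  N29 sheds 123 L/s: no online neighbours, lost.
No further seizures.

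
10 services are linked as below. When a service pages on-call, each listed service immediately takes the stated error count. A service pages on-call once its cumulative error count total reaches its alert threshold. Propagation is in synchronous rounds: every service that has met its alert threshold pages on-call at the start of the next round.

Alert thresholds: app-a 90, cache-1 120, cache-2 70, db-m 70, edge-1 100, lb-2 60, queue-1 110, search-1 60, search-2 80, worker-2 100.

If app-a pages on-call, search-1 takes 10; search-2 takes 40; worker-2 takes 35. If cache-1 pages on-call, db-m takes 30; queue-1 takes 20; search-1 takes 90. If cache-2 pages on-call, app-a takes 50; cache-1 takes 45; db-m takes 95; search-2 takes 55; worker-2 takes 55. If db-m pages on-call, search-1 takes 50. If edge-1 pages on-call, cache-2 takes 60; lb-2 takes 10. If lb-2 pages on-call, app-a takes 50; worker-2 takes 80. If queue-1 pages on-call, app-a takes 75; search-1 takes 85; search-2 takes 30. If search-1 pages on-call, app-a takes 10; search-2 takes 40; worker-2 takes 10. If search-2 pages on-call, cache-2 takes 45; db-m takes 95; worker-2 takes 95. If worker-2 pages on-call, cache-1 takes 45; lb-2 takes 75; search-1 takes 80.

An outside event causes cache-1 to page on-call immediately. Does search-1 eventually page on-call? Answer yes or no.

Round 1 — cache-1 pages on-call (initial).
  db-m: +30 → 30 < 70
  queue-1: +20 → 20 < 110
  search-1: +90 → 90 ≥ 60
Round 2 — search-1 pages on-call.
  app-a: +10 → 10 < 90
  search-2: +40 → 40 < 80
  worker-2: +10 → 10 < 100
No further pages.

yes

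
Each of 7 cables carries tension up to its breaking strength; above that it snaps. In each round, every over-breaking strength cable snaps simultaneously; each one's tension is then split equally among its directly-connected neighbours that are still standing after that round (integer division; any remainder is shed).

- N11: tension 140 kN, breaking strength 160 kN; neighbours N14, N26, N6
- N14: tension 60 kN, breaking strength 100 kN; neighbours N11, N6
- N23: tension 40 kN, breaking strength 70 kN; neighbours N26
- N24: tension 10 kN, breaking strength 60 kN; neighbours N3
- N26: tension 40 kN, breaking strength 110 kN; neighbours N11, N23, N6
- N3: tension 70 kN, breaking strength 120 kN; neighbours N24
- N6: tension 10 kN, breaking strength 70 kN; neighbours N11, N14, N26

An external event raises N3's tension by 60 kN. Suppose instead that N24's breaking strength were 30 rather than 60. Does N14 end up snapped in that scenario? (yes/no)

no

With N24's breaking strength at 30:
Round 1 — N3 at 130 > 120. N3 snaps.
  N3 sheds 130 kN to N24: 130 each.
    N24: 10+130 = 140 > 30
Round 2 — N24 snaps.
  N24 sheds 140 kN: no online neighbours, lost.
No further breaks.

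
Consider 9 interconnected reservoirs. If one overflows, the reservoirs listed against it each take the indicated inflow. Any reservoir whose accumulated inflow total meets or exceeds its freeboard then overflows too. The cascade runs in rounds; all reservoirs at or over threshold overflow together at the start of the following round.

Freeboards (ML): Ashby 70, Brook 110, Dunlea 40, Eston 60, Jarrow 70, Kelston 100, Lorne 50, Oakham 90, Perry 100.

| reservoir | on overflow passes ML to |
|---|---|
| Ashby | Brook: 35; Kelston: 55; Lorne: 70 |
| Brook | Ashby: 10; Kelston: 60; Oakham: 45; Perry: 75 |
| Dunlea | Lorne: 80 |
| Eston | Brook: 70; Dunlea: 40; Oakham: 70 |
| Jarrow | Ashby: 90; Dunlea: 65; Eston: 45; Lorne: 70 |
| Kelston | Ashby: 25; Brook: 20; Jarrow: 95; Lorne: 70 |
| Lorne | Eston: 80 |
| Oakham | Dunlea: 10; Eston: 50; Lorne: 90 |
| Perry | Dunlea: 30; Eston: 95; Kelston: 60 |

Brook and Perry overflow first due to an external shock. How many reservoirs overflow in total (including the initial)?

Round 1 — Brook, Perry overflow (initial).
  Ashby: +10 → 10 < 70
  Dunlea: +30 → 30 < 40
  Eston: +95 → 95 ≥ 60
  Kelston: +60+60 → 120 ≥ 100
  Oakham: +45 → 45 < 90
Round 2 — Eston, Kelston overflow.
  Ashby: +25 → 35 < 70
  Dunlea: +40 → 70 ≥ 40
  Jarrow: +95 → 95 ≥ 70
  Lorne: +70 → 70 ≥ 50
  Oakham: +70 → 115 ≥ 90
Round 3 — Dunlea, Jarrow, Lorne, Oakham overflow.
  Ashby: +90 → 125 ≥ 70
Round 4 — Ashby overflows.
No further overflows.

9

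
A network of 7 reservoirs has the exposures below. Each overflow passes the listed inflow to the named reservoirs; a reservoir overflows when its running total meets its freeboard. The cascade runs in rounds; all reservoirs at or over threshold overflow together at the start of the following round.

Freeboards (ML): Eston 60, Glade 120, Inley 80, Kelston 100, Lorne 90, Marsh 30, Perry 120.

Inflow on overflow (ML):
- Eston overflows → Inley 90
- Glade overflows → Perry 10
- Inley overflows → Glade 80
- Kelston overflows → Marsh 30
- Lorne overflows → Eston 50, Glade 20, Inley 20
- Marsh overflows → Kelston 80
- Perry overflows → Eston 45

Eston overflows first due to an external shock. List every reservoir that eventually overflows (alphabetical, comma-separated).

Round 1 — Eston overflows (initial).
  Inley: +90 → 90 ≥ 80
Round 2 — Inley overflows.
  Glade: +80 → 80 < 120
No further overflows.

Eston, Inley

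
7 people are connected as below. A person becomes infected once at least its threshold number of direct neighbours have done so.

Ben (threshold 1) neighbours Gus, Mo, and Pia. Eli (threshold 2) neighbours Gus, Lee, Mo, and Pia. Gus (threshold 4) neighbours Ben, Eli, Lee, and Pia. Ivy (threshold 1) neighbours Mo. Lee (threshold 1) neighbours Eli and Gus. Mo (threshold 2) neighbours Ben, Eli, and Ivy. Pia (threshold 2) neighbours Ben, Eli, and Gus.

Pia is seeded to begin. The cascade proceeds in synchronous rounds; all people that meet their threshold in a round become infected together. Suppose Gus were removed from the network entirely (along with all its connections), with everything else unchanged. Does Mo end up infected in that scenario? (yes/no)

With Gus removed:
Round 1 — Pia becomes infected (initial).
Round 2 — checking thresholds:
  Ben: 1 of 2 neighbours ≥ 1, becomes infected.
  Eli: 1 of 3 neighbours < 2, below threshold.
Round 3 — no new infections; cascade stops.

no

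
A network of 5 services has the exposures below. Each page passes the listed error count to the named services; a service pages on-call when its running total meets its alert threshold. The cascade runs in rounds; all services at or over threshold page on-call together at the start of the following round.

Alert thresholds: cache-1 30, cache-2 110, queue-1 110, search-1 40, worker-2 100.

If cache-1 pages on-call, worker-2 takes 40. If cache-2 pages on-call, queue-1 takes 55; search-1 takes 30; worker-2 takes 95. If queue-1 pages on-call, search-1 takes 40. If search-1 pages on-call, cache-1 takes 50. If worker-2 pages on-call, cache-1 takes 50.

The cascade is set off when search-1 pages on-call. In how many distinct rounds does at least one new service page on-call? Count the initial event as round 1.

2

Round 1 — search-1 pages on-call (initial).
  cache-1: +50 → 50 ≥ 30
Round 2 — cache-1 pages on-call.
  worker-2: +40 → 40 < 100
No further pages.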